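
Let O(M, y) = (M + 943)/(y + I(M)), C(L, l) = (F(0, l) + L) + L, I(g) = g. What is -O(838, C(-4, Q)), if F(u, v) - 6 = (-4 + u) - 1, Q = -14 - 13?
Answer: -1781/831 ≈ -2.1432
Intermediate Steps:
Q = -27
F(u, v) = 1 + u (F(u, v) = 6 + ((-4 + u) - 1) = 6 + (-5 + u) = 1 + u)
C(L, l) = 1 + 2*L (C(L, l) = ((1 + 0) + L) + L = (1 + L) + L = 1 + 2*L)
O(M, y) = (943 + M)/(M + y) (O(M, y) = (M + 943)/(y + M) = (943 + M)/(M + y))
-O(838, C(-4, Q)) = -(943 + 838)/(838 + (1 + 2*(-4))) = -1781/(838 + (1 - 8)) = -1781/(838 - 7) = -1781/831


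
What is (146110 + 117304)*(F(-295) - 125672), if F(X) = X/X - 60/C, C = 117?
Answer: -1291041799246/39 ≈ -3.3104e+10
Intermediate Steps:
F(X) = 19/39 (F(X) = X/X - 60/117 = 1 - 60*1/117 = 1 - 20/39 = 19/39)
(146110 + 117304)*(F(-295) - 125672) = (146110 + 117304)*(19/39 - 125672) = 263414*(-4901189/39) = -1291041799246/39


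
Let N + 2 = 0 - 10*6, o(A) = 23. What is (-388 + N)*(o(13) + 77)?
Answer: -45000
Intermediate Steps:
N = -62 (N = -2 + (0 - 10*6) = -2 + (0 - 60) = -2 - 60 = -62)
(-388 + N)*(o(13) + 77) = (-388 - 62)*(23 + 77) = -450*100 = -45000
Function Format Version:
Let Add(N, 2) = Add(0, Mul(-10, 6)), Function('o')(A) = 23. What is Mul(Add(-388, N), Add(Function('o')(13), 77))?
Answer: -45000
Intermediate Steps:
N = -62 (N = Add(-2, Add(0, Mul(-10, 6))) = Add(-2, Add(0, -60)) = Add(-2, -60) = -62)
Mul(Add(-388, N), Add(Function('o')(13), 77)) = Mul(Add(-388, -62), Add(23, 77)) = Mul(-450, 100) = -45000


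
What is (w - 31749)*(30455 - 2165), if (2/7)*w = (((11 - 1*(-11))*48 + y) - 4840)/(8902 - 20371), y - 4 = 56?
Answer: -3433616209210/3823 ≈ -8.9815e+8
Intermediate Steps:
y = 60 (y = 4 + 56 = 60)
w = 13034/11469 (w = 7*((((11 - 1*(-11))*48 + 60) - 4840)/(8902 - 20371))/2 = 7*((((11 + 11)*48 + 60) - 4840)/(-11469))/2 = 7*(((22*48 + 60) - 4840)*(-1/11469))/2 = 7*(((1056 + 60) - 4840)*(-1/11469))/2 = 7*((1116 - 4840)*(-1/11469))/2 = 7*(-3724*(-1/11469))/2 = (7/2)*(3724/11469) = 13034/11469 ≈ 1.1365)
(w - 31749)*(30455 - 2165) = (13034/11469 - 31749)*(30455 - 2165) = -364116247/11469*28290 = -3433616209210/3823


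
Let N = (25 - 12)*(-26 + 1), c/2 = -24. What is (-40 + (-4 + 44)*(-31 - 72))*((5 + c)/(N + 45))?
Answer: -4472/7 ≈ -638.86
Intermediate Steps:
c = -48 (c = 2*(-24) = -48)
N = -325 (N = 13*(-25) = -325)
(-40 + (-4 + 44)*(-31 - 72))*((5 + c)/(N + 45)) = (-40 + (-4 + 44)*(-31 - 72))*((5 - 48)/(-325 + 45)) = (-40 + 40*(-103))*(-43/(-280)) = (-40 - 4120)*(-43*(-1/280)) = -4160*43/280 = -4472/7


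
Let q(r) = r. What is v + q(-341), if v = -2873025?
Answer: -2873366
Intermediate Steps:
v + q(-341) = -2873025 - 341 = -2873366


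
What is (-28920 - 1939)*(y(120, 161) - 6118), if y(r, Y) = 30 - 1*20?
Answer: 188486772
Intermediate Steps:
y(r, Y) = 10 (y(r, Y) = 30 - 20 = 10)
(-28920 - 1939)*(y(120, 161) - 6118) = (-28920 - 1939)*(10 - 6118) = -30859*(-6108) = 188486772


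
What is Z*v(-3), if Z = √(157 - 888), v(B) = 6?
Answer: 6*I*√731 ≈ 162.22*I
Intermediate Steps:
Z = I*√731 (Z = √(-731) = I*√731 ≈ 27.037*I)
Z*v(-3) = (I*√731)*6 = 6*I*√731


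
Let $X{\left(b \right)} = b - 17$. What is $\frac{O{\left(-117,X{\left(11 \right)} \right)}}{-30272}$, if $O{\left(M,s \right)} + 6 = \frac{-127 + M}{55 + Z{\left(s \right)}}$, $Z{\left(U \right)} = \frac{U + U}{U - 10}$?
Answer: $\frac{1157}{3375328} \approx 0.00034278$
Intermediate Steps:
$Z{\left(U \right)} = \frac{2 U}{-10 + U}$
$X{\left(b \right)} = -17 + b$
$O{\left(M,s \right)} = -6 + \frac{-127 + M}{55 + \frac{2 s}{-10 + s}}$
$\frac{O{\left(-117,X{\left(11 \right)} \right)}}{-30272} = \frac{\frac{1}{-550 + 57 \left(-17 + 11\right)} \left(- 12 \left(-17 + 11\right) - \left(-10 + \left(-17 + 11\right)\right) \left(457 - -117\right)\right)}{-30272} = \frac{\left(-12\right) \left(-6\right) - \left(-10 - 6\right) \left(457 + 117\right)}{-550 + 57 \left(-6\right)} \left(- \frac{1}{30272}\right) = \frac{72 - \left(-16\right) 574}{-550 - 342} \left(- \frac{1}{30272}\right) = \frac{72 + 9184}{-892} \left(- \frac{1}{30272}\right) = \left(- \frac{1}{892}\right) 9256 \left(- \frac{1}{30272}\right) = \left(- \frac{2314}{223}\right) \left(- \frac{1}{30272}\right) = \frac{1157}{3375328}$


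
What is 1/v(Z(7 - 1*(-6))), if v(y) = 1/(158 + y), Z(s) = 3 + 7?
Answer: 168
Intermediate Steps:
Z(s) = 10
1/v(Z(7 - 1*(-6))) = 1/(1/(158 + 10)) = 1/(1/168) = 168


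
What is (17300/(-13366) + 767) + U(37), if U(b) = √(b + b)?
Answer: 5117211/6683 + √74 ≈ 774.31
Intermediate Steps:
U(b) = √2*√b (U(b) = √(2*b) = √2*√b)
(17300/(-13366) + 767) + U(37) = (17300/(-13366) + 767) + √2*√37 = (17300*(-1/13366) + 767) + √74 = (-8650/6683 + 767) + √74 = 5117211/6683 + √74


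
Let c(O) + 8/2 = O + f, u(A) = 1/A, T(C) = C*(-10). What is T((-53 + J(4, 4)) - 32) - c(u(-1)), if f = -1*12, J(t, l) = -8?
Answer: 947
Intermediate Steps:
T(C) = -10*C
f = -12
c(O) = -16 + O (c(O) = -4 + (O - 12) = -4 + (-12 + O) = -16 + O)
T((-53 + J(4, 4)) - 32) - c(u(-1)) = -10*((-53 - 8) - 32) - (-16 + 1/(-1)) = -10*(-61 - 32) - (-16 - 1) = -10*(-93) - 1*(-17) = 930 + 17 = 947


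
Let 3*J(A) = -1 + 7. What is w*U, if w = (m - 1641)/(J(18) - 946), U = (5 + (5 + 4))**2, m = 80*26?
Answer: -21511/236 ≈ -91.148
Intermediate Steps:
m = 2080
J(A) = 2 (J(A) = (-1 + 7)/3 = (1/3)*6 = 2)
U = 196 (U = (5 + 9)**2 = 14**2 = 196)
w = -439/944 (w = (2080 - 1641)/(2 - 946) = 439/(-944) = 439*(-1/944) = -439/944 ≈ -0.46504)
w*U = -439/944*196 = -21511/236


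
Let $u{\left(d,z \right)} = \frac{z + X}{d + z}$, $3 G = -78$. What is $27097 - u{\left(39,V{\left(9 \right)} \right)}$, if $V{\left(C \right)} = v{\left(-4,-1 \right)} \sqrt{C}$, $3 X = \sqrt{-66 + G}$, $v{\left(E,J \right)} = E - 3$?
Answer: $\frac{162589}{6} - \frac{i \sqrt{23}}{27} \approx 27098.0 - 0.17762 i$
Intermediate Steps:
$G = -26$ ($G = \frac{1}{3} \left(-78\right) = -26$)
$v{\left(E,J \right)} = -3 + E$
$X = \frac{2 i \sqrt{23}}{3}$ ($X = \frac{\sqrt{-66 - 26}}{3} = \frac{\sqrt{-92}}{3} = \frac{2 i \sqrt{23}}{3} \approx 3.1972 i$)
$V{\left(C \right)} = - 7 \sqrt{C}$ ($V{\left(C \right)} = \left(-3 - 4\right) \sqrt{C} = - 7 \sqrt{C}$)
$u{\left(d,z \right)} = \frac{z + \frac{2 i \sqrt{23}}{3}}{d + z}$
$27097 - u{\left(39,V{\left(9 \right)} \right)} = 27097 - \frac{- 7 \sqrt{9} + \frac{2 i \sqrt{23}}{3}}{39 - 7 \sqrt{9}} = 27097 - \frac{\left(-7\right) 3 + \frac{2 i \sqrt{23}}{3}}{39 - 21} = 27097 - \frac{-21 + \frac{2 i \sqrt{23}}{3}}{39 - 21} = 27097 - \frac{-21 + \frac{2 i \sqrt{23}}{3}}{18} = 27097 - \left(- \frac{7}{6} + \frac{i \sqrt{23}}{27}\right) = 27097 + \left(\frac{7}{6} - \frac{i \sqrt{23}}{27}\right) = \frac{162589}{6} - \frac{i \sqrt{23}}{27}$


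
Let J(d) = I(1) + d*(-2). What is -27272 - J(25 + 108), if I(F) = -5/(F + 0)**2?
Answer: -27001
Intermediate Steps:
I(F) = -5/F**2
J(d) = -5 - 2*d (J(d) = -5/1**2 + d*(-2) = -5*1 - 2*d = -5 - 2*d)
-27272 - J(25 + 108) = -27272 - (-5 - 2*(25 + 108)) = -27272 - (-5 - 2*133) = -27272 - (-5 - 266) = -27272 - 1*(-271) = -27272 + 271 = -27001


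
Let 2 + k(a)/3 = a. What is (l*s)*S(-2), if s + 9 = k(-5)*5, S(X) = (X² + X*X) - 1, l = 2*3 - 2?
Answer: -3192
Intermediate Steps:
l = 4 (l = 6 - 2 = 4)
k(a) = -6 + 3*a
S(X) = -1 + 2*X² (S(X) = (X² + X²) - 1 = 2*X² - 1 = -1 + 2*X²)
s = -114 (s = -9 + (-6 + 3*(-5))*5 = -9 + (-6 - 15)*5 = -9 - 21*5 = -9 - 105 = -114)
(l*s)*S(-2) = (4*(-114))*(-1 + 2*(-2)²) = -456*(-1 + 2*4) = -456*(-1 + 8) = -456*7 = -3192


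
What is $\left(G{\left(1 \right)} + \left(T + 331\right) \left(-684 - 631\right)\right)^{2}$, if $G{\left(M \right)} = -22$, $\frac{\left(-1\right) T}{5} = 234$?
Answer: $1217189247169$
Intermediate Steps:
$T = -1170$ ($T = \left(-5\right) 234 = -1170$)
$\left(G{\left(1 \right)} + \left(T + 331\right) \left(-684 - 631\right)\right)^{2} = \left(-22 + \left(-1170 + 331\right) \left(-684 - 631\right)\right)^{2} = \left(-22 - -1103285\right)^{2} = \left(-22 + 1103285\right)^{2} = 1103263^{2} = 1217189247169$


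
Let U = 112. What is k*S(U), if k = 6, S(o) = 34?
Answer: 204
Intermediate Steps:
k*S(U) = 6*34 = 204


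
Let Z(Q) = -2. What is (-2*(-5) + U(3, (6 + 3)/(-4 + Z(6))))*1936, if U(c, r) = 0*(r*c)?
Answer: 19360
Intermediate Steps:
U(c, r) = 0 (U(c, r) = 0*(c*r) = 0)
(-2*(-5) + U(3, (6 + 3)/(-4 + Z(6))))*1936 = (-2*(-5) + 0)*1936 = (10 + 0)*1936 = 10*1936 = 19360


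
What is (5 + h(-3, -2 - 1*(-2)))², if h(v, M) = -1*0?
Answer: 25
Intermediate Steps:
h(v, M) = 0
(5 + h(-3, -2 - 1*(-2)))² = (5 + 0)² = 5² = 25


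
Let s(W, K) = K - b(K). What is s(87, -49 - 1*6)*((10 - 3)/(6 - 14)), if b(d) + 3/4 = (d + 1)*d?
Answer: 84679/32 ≈ 2646.2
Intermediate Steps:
b(d) = -3/4 + d*(1 + d) (b(d) = -3/4 + (d + 1)*d = -3/4 + (1 + d)*d = -3/4 + d*(1 + d))
s(W, K) = 3/4 - K**2 (s(W, K) = K - (-3/4 + K + K**2) = K + (3/4 - K - K**2) = 3/4 - K**2)
s(87, -49 - 1*6)*((10 - 3)/(6 - 14)) = (3/4 - (-49 - 1*6)**2)*((10 - 3)/(6 - 14)) = (3/4 - (-49 - 6)**2)*(7/(-8)) = (3/4 - 1*(-55)**2)*(7*(-1/8)) = (3/4 - 1*3025)*(-7/8) = (3/4 - 3025)*(-7/8) = -12097/4*(-7/8) = 84679/32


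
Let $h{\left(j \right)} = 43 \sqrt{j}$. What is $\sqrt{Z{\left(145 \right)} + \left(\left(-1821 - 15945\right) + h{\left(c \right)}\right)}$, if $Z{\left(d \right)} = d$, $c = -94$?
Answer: $\sqrt{-17621 + 43 i \sqrt{94}} \approx 1.57 + 132.75 i$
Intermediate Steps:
$\sqrt{Z{\left(145 \right)} + \left(\left(-1821 - 15945\right) + h{\left(c \right)}\right)} = \sqrt{145 + \left(\left(-1821 - 15945\right) + 43 \sqrt{-94}\right)} = \sqrt{145 - \left(17766 - 43 i \sqrt{94}\right)} = \sqrt{-17621 + 43 i \sqrt{94}}$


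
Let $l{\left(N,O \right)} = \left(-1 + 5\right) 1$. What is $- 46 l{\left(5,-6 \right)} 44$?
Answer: $-8096$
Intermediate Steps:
$l{\left(N,O \right)} = 4$ ($l{\left(N,O \right)} = 4 \cdot 1 = 4$)
$- 46 l{\left(5,-6 \right)} 44 = \left(-46\right) 4 \cdot 44 = \left(-184\right) 44 = -8096$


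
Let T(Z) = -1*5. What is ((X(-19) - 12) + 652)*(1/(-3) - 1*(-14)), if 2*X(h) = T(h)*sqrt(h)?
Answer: 26240/3 - 205*I*sqrt(19)/6 ≈ 8746.7 - 148.93*I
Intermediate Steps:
T(Z) = -5
X(h) = -5*sqrt(h)/2 (X(h) = (-5*sqrt(h))/2 = -5*sqrt(h)/2)
((X(-19) - 12) + 652)*(1/(-3) - 1*(-14)) = ((-5*I*sqrt(19)/2 - 12) + 652)*(1/(-3) - 1*(-14)) = ((-5*I*sqrt(19)/2 - 12) + 652)*(-1/3 + 14) = ((-5*I*sqrt(19)/2 - 12) + 652)*(41/3) = ((-12 - 5*I*sqrt(19)/2) + 652)*(41/3) = (640 - 5*I*sqrt(19)/2)*(41/3) = 26240/3 - 205*I*sqrt(19)/6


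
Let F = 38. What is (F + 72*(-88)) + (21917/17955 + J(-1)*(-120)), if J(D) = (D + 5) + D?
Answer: -17074639/2565 ≈ -6656.8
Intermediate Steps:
J(D) = 5 + 2*D (J(D) = (5 + D) + D = 5 + 2*D)
(F + 72*(-88)) + (21917/17955 + J(-1)*(-120)) = (38 + 72*(-88)) + (21917/17955 + (5 + 2*(-1))*(-120)) = (38 - 6336) + (21917*(1/17955) + (5 - 2)*(-120)) = -6298 + (3131/2565 + 3*(-120)) = -6298 + (3131/2565 - 360) = -6298 - 920269/2565 = -17074639/2565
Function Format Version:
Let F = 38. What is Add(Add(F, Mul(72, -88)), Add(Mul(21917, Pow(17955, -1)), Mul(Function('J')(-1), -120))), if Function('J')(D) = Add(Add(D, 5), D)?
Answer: Rational(-17074639, 2565) ≈ -6656.8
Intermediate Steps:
Function('J')(D) = Add(5, Mul(2, D)) (Function('J')(D) = Add(Add(5, D), D) = Add(5, Mul(2, D)))
Add(Add(F, Mul(72, -88)), Add(Mul(21917, Pow(17955, -1)), Mul(Function('J')(-1), -120))) = Add(Add(38, Mul(72, -88)), Add(Mul(21917, Pow(17955, -1)), Mul(Add(5, Mul(2, -1)), -120))) = Add(Add(38, -6336), Add(Mul(21917, Rational(1, 17955)), Mul(Add(5, -2), -120))) = Add(-6298, Add(Rational(3131, 2565), Mul(3, -120))) = Add(-6298, Add(Rational(3131, 2565), -360)) = Add(-6298, Rational(-920269, 2565)) = Rational(-17074639, 2565)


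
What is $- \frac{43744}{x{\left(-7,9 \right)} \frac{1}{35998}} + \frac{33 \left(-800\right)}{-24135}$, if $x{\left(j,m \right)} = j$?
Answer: $\frac{2533686700128}{11263} \approx 2.2496 \cdot 10^{8}$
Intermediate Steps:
$- \frac{43744}{x{\left(-7,9 \right)} \frac{1}{35998}} + \frac{33 \left(-800\right)}{-24135} = - \frac{43744}{\left(-7\right) \frac{1}{35998}} + \frac{33 \left(-800\right)}{-24135} = - \frac{43744}{\left(-7\right) \frac{1}{35998}} - - \frac{1760}{1609} = - \frac{43744}{- \frac{7}{35998}} + \frac{1760}{1609} = \left(-43744\right) \left(- \frac{35998}{7}\right) + \frac{1760}{1609} = \frac{1574696512}{7} + \frac{1760}{1609} = \frac{2533686700128}{11263}$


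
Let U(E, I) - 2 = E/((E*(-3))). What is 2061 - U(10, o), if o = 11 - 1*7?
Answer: 6178/3 ≈ 2059.3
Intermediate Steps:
o = 4 (o = 11 - 7 = 4)
U(E, I) = 5/3 (U(E, I) = 2 + E/((E*(-3))) = 2 + E/((-3*E)) = 2 + E*(-1/(3*E)) = 2 - ⅓ = 5/3)
2061 - U(10, o) = 2061 - 1*5/3 = 2061 - 5/3 = 6178/3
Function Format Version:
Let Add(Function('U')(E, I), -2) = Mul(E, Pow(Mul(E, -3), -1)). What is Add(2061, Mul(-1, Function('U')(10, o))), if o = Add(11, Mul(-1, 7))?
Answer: Rational(6178, 3) ≈ 2059.3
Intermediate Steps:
o = 4 (o = Add(11, -7) = 4)
Function('U')(E, I) = Rational(5, 3) (Function('U')(E, I) = Add(2, Mul(E, Pow(Mul(E, -3), -1))) = Add(2, Mul(E, Pow(Mul(-3, E), -1))) = Add(2, Mul(E, Mul(Rational(-1, 3), Pow(E, -1)))) = Add(2, Rational(-1, 3)) = Rational(5, 3))
Add(2061, Mul(-1, Function('U')(10, o))) = Add(2061, Mul(-1, Rational(5, 3))) = Add(2061, Rational(-5, 3)) = Rational(6178, 3)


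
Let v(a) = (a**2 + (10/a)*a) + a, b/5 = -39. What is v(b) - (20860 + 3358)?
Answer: 13622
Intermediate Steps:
b = -195 (b = 5*(-39) = -195)
v(a) = 10 + a + a**2 (v(a) = (a**2 + 10) + a = (10 + a**2) + a = 10 + a + a**2)
v(b) - (20860 + 3358) = (10 - 195 + (-195)**2) - (20860 + 3358) = (10 - 195 + 38025) - 1*24218 = 37840 - 24218 = 13622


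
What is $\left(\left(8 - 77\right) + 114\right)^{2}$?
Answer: $2025$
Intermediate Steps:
$\left(\left(8 - 77\right) + 114\right)^{2} = \left(-69 + 114\right)^{2} = 45^{2} = 2025$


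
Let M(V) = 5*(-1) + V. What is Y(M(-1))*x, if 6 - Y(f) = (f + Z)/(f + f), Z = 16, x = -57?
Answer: -779/2 ≈ -389.50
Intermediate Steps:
M(V) = -5 + V
Y(f) = 6 - (16 + f)/(2*f) (Y(f) = 6 - (f + 16)/(f + f) = 6 - (16 + f)/(2*f))
Y(M(-1))*x = (11/2 - 8/(-5 - 1))*(-57) = (11/2 - 8/(-6))*(-57) = (11/2 - 8*(-1/6))*(-57) = (11/2 + 4/3)*(-57) = (41/6)*(-57) = -779/2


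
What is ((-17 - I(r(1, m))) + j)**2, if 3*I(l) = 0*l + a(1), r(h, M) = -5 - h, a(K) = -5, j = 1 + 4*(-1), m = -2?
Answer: 3025/9 ≈ 336.11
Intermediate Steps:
j = -3 (j = 1 - 4 = -3)
I(l) = -5/3 (I(l) = (0*l - 5)/3 = (0 - 5)/3 = (1/3)*(-5) = -5/3)
((-17 - I(r(1, m))) + j)**2 = ((-17 - 1*(-5/3)) - 3)**2 = ((-17 + 5/3) - 3)**2 = (-46/3 - 3)**2 = (-55/3)**2 = 3025/9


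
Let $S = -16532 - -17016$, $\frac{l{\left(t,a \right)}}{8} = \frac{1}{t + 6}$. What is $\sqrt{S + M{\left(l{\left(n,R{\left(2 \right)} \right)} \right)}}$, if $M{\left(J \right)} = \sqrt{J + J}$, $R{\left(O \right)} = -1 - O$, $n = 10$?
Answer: $\sqrt{485} \approx 22.023$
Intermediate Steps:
$l{\left(t,a \right)} = \frac{8}{6 + t}$ ($l{\left(t,a \right)} = \frac{8}{t + 6} = \frac{8}{6 + t}$)
$M{\left(J \right)} = \sqrt{2} \sqrt{J}$ ($M{\left(J \right)} = \sqrt{2 J} = \sqrt{2} \sqrt{J}$)
$S = 484$ ($S = -16532 + 17016 = 484$)
$\sqrt{S + M{\left(l{\left(n,R{\left(2 \right)} \right)} \right)}} = \sqrt{484 + \sqrt{2} \sqrt{\frac{8}{6 + 10}}} = \sqrt{484 + \sqrt{2} \sqrt{\frac{8}{16}}} = \sqrt{484 + \sqrt{2} \sqrt{8 \cdot \frac{1}{16}}} = \sqrt{484 + \frac{\sqrt{2}}{\sqrt{2}}} = \sqrt{484 + \sqrt{2} \frac{\sqrt{2}}{2}} = \sqrt{484 + 1} = \sqrt{485}$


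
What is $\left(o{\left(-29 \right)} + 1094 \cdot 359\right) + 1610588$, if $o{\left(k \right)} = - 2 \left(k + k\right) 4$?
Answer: $2003798$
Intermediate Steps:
$o{\left(k \right)} = - 16 k$ ($o{\left(k \right)} = - 2 \cdot 2 k 4 = - 4 k 4 = - 16 k$)
$\left(o{\left(-29 \right)} + 1094 \cdot 359\right) + 1610588 = \left(\left(-16\right) \left(-29\right) + 1094 \cdot 359\right) + 1610588 = \left(464 + 392746\right) + 1610588 = 393210 + 1610588 = 2003798$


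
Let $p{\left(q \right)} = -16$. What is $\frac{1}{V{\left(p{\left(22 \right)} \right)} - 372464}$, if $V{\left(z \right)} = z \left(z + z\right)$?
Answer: $- \frac{1}{371952} \approx -2.6885 \cdot 10^{-6}$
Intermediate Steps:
$V{\left(z \right)} = 2 z^{2}$ ($V{\left(z \right)} = z 2 z = 2 z^{2}$)
$\frac{1}{V{\left(p{\left(22 \right)} \right)} - 372464} = \frac{1}{2 \left(-16\right)^{2} - 372464} = \frac{1}{2 \cdot 256 - 372464} = \frac{1}{512 - 372464} = \frac{1}{-371952} = - \frac{1}{371952}$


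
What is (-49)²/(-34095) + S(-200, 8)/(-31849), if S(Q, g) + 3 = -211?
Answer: -69173119/1085891655 ≈ -0.063702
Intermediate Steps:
S(Q, g) = -214 (S(Q, g) = -3 - 211 = -214)
(-49)²/(-34095) + S(-200, 8)/(-31849) = (-49)²/(-34095) - 214/(-31849) = 2401*(-1/34095) - 214*(-1/31849) = -2401/34095 + 214/31849 = -69173119/1085891655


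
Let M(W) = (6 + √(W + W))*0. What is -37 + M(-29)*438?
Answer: -37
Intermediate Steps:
M(W) = 0 (M(W) = (6 + √(2*W))*0 = (6 + √2*√W)*0 = 0)
-37 + M(-29)*438 = -37 + 0*438 = -37 + 0 = -37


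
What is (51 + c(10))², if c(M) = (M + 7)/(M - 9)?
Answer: 4624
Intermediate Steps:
c(M) = (7 + M)/(-9 + M)
(51 + c(10))² = (51 + (7 + 10)/(-9 + 10))² = (51 + 17/1)² = (51 + 1*17)² = (51 + 17)² = 68² = 4624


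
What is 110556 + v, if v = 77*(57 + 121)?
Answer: 124262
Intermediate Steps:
v = 13706 (v = 77*178 = 13706)
110556 + v = 110556 + 13706 = 124262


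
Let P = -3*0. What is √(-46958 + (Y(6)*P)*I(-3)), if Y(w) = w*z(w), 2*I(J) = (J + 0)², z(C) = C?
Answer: I*√46958 ≈ 216.7*I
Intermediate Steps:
P = 0
I(J) = J²/2 (I(J) = (J + 0)²/2 = J²/2)
Y(w) = w² (Y(w) = w*w = w²)
√(-46958 + (Y(6)*P)*I(-3)) = √(-46958 + (6²*0)*((½)*(-3)²)) = √(-46958 + (36*0)*((½)*9)) = √(-46958 + 0*(9/2)) = √(-46958 + 0) = √(-46958) = I*√46958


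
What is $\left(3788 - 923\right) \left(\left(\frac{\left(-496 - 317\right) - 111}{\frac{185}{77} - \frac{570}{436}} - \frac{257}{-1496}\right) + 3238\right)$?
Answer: $\frac{37737317291613}{5500792} \approx 6.8603 \cdot 10^{6}$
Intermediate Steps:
$\left(3788 - 923\right) \left(\left(\frac{\left(-496 - 317\right) - 111}{\frac{185}{77} - \frac{570}{436}} - \frac{257}{-1496}\right) + 3238\right) = 2865 \left(\left(\frac{-813 - 111}{185 \cdot \frac{1}{77} - \frac{285}{218}} - - \frac{257}{1496}\right) + 3238\right) = 2865 \left(\left(- \frac{924}{\frac{185}{77} - \frac{285}{218}} + \frac{257}{1496}\right) + 3238\right) = 2865 \left(\left(- \frac{924}{\frac{18385}{16786}} + \frac{257}{1496}\right) + 3238\right) = 2865 \left(\left(\left(-924\right) \frac{16786}{18385} + \frac{257}{1496}\right) + 3238\right) = 2865 \left(\left(- \frac{15510264}{18385} + \frac{257}{1496}\right) + 3238\right) = 2865 \left(- \frac{23198629999}{27503960} + 3238\right) = 2865 \cdot \frac{65859192481}{27503960} = \frac{37737317291613}{5500792}$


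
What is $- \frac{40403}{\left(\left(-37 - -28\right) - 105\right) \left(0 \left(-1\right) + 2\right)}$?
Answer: $\frac{40403}{228} \approx 177.21$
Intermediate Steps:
$- \frac{40403}{\left(\left(-37 - -28\right) - 105\right) \left(0 \left(-1\right) + 2\right)} = - \frac{40403}{\left(\left(-37 + 28\right) - 105\right) \left(0 + 2\right)} = - \frac{40403}{\left(-9 - 105\right) 2} = - \frac{40403}{\left(-114\right) 2} = - \frac{40403}{-228} = \left(-40403\right) \left(- \frac{1}{228}\right) = \frac{40403}{228}$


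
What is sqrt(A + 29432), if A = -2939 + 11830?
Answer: sqrt(38323) ≈ 195.76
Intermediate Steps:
A = 8891
sqrt(A + 29432) = sqrt(8891 + 29432) = sqrt(38323)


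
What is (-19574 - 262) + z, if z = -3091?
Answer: -22927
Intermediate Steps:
(-19574 - 262) + z = (-19574 - 262) - 3091 = -19836 - 3091 = -22927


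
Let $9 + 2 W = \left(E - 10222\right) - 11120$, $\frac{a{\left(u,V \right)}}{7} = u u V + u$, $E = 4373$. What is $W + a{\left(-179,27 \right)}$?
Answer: $6046007$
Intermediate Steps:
$a{\left(u,V \right)} = 7 u + 7 V u^{2}$ ($a{\left(u,V \right)} = 7 \left(u u V + u\right) = 7 \left(u^{2} V + u\right) = 7 \left(V u^{2} + u\right) = 7 \left(u + V u^{2}\right) = 7 u + 7 V u^{2}$)
$W = -8489$ ($W = - \frac{9}{2} + \frac{\left(4373 - 10222\right) - 11120}{2} = - \frac{9}{2} + \frac{-5849 - 11120}{2} = - \frac{9}{2} + \frac{1}{2} \left(-16969\right) = - \frac{9}{2} - \frac{16969}{2} = -8489$)
$W + a{\left(-179,27 \right)} = -8489 + 7 \left(-179\right) \left(1 + 27 \left(-179\right)\right) = -8489 + 7 \left(-179\right) \left(1 - 4833\right) = -8489 + 7 \left(-179\right) \left(-4832\right) = -8489 + 6054496 = 6046007$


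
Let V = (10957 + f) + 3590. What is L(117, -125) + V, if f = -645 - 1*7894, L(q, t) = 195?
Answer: 6203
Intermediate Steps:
f = -8539 (f = -645 - 7894 = -8539)
V = 6008 (V = (10957 - 8539) + 3590 = 2418 + 3590 = 6008)
L(117, -125) + V = 195 + 6008 = 6203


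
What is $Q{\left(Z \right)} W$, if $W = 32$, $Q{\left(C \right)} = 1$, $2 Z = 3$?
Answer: $32$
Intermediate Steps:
$Z = \frac{3}{2}$ ($Z = \frac{1}{2} \cdot 3 = \frac{3}{2} \approx 1.5$)
$Q{\left(Z \right)} W = 1 \cdot 32 = 32$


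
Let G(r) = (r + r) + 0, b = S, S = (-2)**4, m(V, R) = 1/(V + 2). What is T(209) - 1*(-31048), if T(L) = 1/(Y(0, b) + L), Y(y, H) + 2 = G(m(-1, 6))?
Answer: 6489033/209 ≈ 31048.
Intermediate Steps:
m(V, R) = 1/(2 + V)
S = 16
b = 16
G(r) = 2*r (G(r) = 2*r + 0 = 2*r)
Y(y, H) = 0 (Y(y, H) = -2 + 2/(2 - 1) = -2 + 2/1 = -2 + 2*1 = -2 + 2 = 0)
T(L) = 1/L (T(L) = 1/(0 + L) = 1/L)
T(209) - 1*(-31048) = 1/209 - 1*(-31048) = 1/209 + 31048 = 6489033/209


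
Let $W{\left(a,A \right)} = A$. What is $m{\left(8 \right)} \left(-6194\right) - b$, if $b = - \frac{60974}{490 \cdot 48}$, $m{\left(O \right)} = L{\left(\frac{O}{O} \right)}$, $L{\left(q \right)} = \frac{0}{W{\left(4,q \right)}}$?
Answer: $\frac{30487}{11760} \approx 2.5924$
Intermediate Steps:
$L{\left(q \right)} = 0$ ($L{\left(q \right)} = \frac{0}{q} = 0$)
$m{\left(O \right)} = 0$
$b = - \frac{30487}{11760}$ ($b = - \frac{60974}{23520} = \left(-60974\right) \frac{1}{23520} = - \frac{30487}{11760} \approx -2.5924$)
$m{\left(8 \right)} \left(-6194\right) - b = 0 \left(-6194\right) - - \frac{30487}{11760} = 0 + \frac{30487}{11760} = \frac{30487}{11760}$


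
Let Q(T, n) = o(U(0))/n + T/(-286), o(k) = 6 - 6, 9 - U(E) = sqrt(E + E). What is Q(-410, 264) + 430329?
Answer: 61537252/143 ≈ 4.3033e+5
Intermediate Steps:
U(E) = 9 - sqrt(2)*sqrt(E) (U(E) = 9 - sqrt(E + E) = 9 - sqrt(2*E) = 9 - sqrt(2)*sqrt(E))
o(k) = 0
Q(T, n) = -T/286 (Q(T, n) = 0/n + T/(-286) = 0 + T*(-1/286) = 0 - T/286 = -T/286)
Q(-410, 264) + 430329 = -1/286*(-410) + 430329 = 205/143 + 430329 = 61537252/143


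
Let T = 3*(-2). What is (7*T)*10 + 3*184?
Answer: 132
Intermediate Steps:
T = -6
(7*T)*10 + 3*184 = (7*(-6))*10 + 3*184 = -42*10 + 552 = -420 + 552 = 132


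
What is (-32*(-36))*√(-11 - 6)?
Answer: 1152*I*√17 ≈ 4749.8*I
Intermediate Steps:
(-32*(-36))*√(-11 - 6) = 1152*√(-17) = 1152*(I*√17) = 1152*I*√17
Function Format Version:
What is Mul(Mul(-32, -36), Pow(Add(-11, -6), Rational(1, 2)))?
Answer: Mul(1152, I, Pow(17, Rational(1, 2))) ≈ Mul(4749.8, I)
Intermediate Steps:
Mul(Mul(-32, -36), Pow(Add(-11, -6), Rational(1, 2))) = Mul(1152, Pow(-17, Rational(1, 2))) = Mul(1152, Mul(I, Pow(17, Rational(1, 2)))) = Mul(1152, I, Pow(17, Rational(1, 2)))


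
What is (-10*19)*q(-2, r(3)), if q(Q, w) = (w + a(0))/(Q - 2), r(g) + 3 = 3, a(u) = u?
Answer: 0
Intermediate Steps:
r(g) = 0 (r(g) = -3 + 3 = 0)
q(Q, w) = w/(-2 + Q) (q(Q, w) = (w + 0)/(Q - 2) = w/(-2 + Q))
(-10*19)*q(-2, r(3)) = (-10*19)*(0/(-2 - 2)) = -0/(-4) = -0*(-1)/4 = -190*0 = 0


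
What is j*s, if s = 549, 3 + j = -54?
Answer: -31293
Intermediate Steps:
j = -57 (j = -3 - 54 = -57)
j*s = -57*549 = -31293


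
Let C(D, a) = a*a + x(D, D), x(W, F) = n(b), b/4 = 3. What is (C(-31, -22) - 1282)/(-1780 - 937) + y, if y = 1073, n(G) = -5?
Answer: 265104/247 ≈ 1073.3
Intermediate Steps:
b = 12 (b = 4*3 = 12)
x(W, F) = -5
C(D, a) = -5 + a² (C(D, a) = a*a - 5 = a² - 5 = -5 + a²)
(C(-31, -22) - 1282)/(-1780 - 937) + y = ((-5 + (-22)²) - 1282)/(-1780 - 937) + 1073 = ((-5 + 484) - 1282)/(-2717) + 1073 = (479 - 1282)*(-1/2717) + 1073 = -803*(-1/2717) + 1073 = 73/247 + 1073 = 265104/247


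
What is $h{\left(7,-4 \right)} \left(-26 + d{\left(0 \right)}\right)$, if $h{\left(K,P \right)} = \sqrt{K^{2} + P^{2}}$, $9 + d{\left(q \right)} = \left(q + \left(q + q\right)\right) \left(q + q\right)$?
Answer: $- 35 \sqrt{65} \approx -282.18$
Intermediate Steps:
$d{\left(q \right)} = -9 + 6 q^{2}$ ($d{\left(q \right)} = -9 + \left(q + \left(q + q\right)\right) \left(q + q\right) = -9 + \left(q + 2 q\right) 2 q = -9 + 3 q 2 q = -9 + 6 q^{2}$)
$h{\left(7,-4 \right)} \left(-26 + d{\left(0 \right)}\right) = \sqrt{7^{2} + \left(-4\right)^{2}} \left(-26 - \left(9 - 6 \cdot 0^{2}\right)\right) = \sqrt{49 + 16} \left(-26 + \left(-9 + 6 \cdot 0\right)\right) = \sqrt{65} \left(-26 + \left(-9 + 0\right)\right) = \sqrt{65} \left(-26 - 9\right) = \sqrt{65} \left(-35\right) = - 35 \sqrt{65}$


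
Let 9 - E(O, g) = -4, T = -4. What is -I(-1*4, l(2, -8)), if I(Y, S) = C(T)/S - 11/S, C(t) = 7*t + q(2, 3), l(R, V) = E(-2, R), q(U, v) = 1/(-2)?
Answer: 79/26 ≈ 3.0385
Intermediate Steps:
q(U, v) = -½
E(O, g) = 13 (E(O, g) = 9 - 1*(-4) = 9 + 4 = 13)
l(R, V) = 13
C(t) = -½ + 7*t (C(t) = 7*t - ½ = -½ + 7*t)
I(Y, S) = -79/(2*S) (I(Y, S) = (-½ + 7*(-4))/S - 11/S = (-½ - 28)/S - 11/S = -57/(2*S) - 11/S = -79/(2*S))
-I(-1*4, l(2, -8)) = -(-79)/(2*13) = -1*(-79/26) = 79/26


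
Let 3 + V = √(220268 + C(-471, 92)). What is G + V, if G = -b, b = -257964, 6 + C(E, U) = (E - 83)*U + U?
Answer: 257961 + √169386 ≈ 2.5837e+5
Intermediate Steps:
C(E, U) = -6 + U + U*(-83 + E) (C(E, U) = -6 + ((E - 83)*U + U) = -6 + ((-83 + E)*U + U) = -6 + (U*(-83 + E) + U) = -6 + (U + U*(-83 + E)) = -6 + U + U*(-83 + E))
G = 257964 (G = -1*(-257964) = 257964)
V = -3 + √169386 (V = -3 + √(220268 + (-6 - 82*92 - 471*92)) = -3 + √(220268 + (-6 - 7544 - 43332)) = -3 + √(220268 - 50882) = -3 + √169386 ≈ 408.57)
G + V = 257964 + (-3 + √169386) = 257961 + √169386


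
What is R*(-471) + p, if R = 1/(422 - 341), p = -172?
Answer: -4801/27 ≈ -177.81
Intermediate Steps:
R = 1/81 ≈ 0.012346
R*(-471) + p = (1/81)*(-471) - 172 = -157/27 - 172 = -4801/27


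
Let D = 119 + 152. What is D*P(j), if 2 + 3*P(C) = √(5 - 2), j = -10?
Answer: -542/3 + 271*√3/3 ≈ -24.205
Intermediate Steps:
P(C) = -⅔ + √3/3 (P(C) = -⅔ + √(5 - 2)/3 = -⅔ + √3/3)
D = 271
D*P(j) = 271*(-⅔ + √3/3) = -542/3 + 271*√3/3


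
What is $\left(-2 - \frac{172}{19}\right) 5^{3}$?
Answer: $- \frac{26250}{19} \approx -1381.6$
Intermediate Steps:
$\left(-2 - \frac{172}{19}\right) 5^{3} = \left(-2 - \frac{172}{19}\right) 125 = \left(- \frac{210}{19}\right) 125 = - \frac{26250}{19}$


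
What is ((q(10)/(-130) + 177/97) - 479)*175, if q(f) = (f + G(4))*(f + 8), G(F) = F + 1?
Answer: -105758975/1261 ≈ -83869.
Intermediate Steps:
G(F) = 1 + F
q(f) = (5 + f)*(8 + f) (q(f) = (f + (1 + 4))*(f + 8) = (f + 5)*(8 + f) = (5 + f)*(8 + f))
((q(10)/(-130) + 177/97) - 479)*175 = (((40 + 10² + 13*10)/(-130) + 177/97) - 479)*175 = (((40 + 100 + 130)*(-1/130) + 177*(1/97)) - 479)*175 = ((270*(-1/130) + 177/97) - 479)*175 = ((-27/13 + 177/97) - 479)*175 = (-318/1261 - 479)*175 = -604337/1261*175 = -105758975/1261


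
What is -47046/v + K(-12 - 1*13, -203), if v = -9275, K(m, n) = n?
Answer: -1835779/9275 ≈ -197.93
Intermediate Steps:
-47046/v + K(-12 - 1*13, -203) = -47046/(-9275) - 203 = -47046*(-1/9275) - 203 = 47046/9275 - 203 = -1835779/9275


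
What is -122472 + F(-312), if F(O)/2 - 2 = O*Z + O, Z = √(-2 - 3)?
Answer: -123092 - 624*I*√5 ≈ -1.2309e+5 - 1395.3*I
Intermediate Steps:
Z = I*√5 (Z = √(-5) = I*√5 ≈ 2.2361*I)
F(O) = 4 + 2*O + 2*I*O*√5 (F(O) = 4 + 2*(O*(I*√5) + O) = 4 + 2*(I*O*√5 + O) = 4 + 2*(O + I*O*√5) = 4 + (2*O + 2*I*O*√5) = 4 + 2*O + 2*I*O*√5)
-122472 + F(-312) = -122472 + (4 + 2*(-312) + 2*I*(-312)*√5) = -122472 + (4 - 624 - 624*I*√5) = -122472 + (-620 - 624*I*√5) = -123092 - 624*I*√5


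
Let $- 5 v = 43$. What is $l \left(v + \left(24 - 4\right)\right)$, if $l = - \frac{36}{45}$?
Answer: $- \frac{228}{25} \approx -9.12$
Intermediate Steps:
$l = - \frac{4}{5}$ ($l = \left(-36\right) \frac{1}{45} = - \frac{4}{5} \approx -0.8$)
$v = - \frac{43}{5}$ ($v = \left(- \frac{1}{5}\right) 43 = - \frac{43}{5} \approx -8.6$)
$l \left(v + \left(24 - 4\right)\right) = - \frac{4 \left(- \frac{43}{5} + \left(24 - 4\right)\right)}{5} = - \frac{4 \left(- \frac{43}{5} + 20\right)}{5} = \left(- \frac{4}{5}\right) \frac{57}{5} = - \frac{228}{25}$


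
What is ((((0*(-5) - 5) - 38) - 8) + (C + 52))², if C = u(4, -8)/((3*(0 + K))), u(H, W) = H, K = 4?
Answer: 16/9 ≈ 1.7778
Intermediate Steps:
C = ⅓ (C = 4/((3*(0 + 4))) = 4/((3*4)) = 4/12 = 4*(1/12) = ⅓ ≈ 0.33333)
((((0*(-5) - 5) - 38) - 8) + (C + 52))² = ((((0*(-5) - 5) - 38) - 8) + (⅓ + 52))² = ((((0 - 5) - 38) - 8) + 157/3)² = (((-5 - 38) - 8) + 157/3)² = ((-43 - 8) + 157/3)² = (-51 + 157/3)² = (4/3)² = 16/9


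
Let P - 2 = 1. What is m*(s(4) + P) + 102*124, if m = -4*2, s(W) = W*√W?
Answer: 12560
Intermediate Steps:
P = 3 (P = 2 + 1 = 3)
s(W) = W^(3/2)
m = -8
m*(s(4) + P) + 102*124 = -8*(4^(3/2) + 3) + 102*124 = -8*(8 + 3) + 12648 = -8*11 + 12648 = -88 + 12648 = 12560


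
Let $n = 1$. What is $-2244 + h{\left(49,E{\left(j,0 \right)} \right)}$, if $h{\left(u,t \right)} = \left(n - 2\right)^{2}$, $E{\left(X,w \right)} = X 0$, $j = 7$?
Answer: $-2243$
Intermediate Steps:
$E{\left(X,w \right)} = 0$
$h{\left(u,t \right)} = 1$ ($h{\left(u,t \right)} = \left(1 - 2\right)^{2} = \left(-1\right)^{2} = 1$)
$-2244 + h{\left(49,E{\left(j,0 \right)} \right)} = -2244 + 1 = -2243$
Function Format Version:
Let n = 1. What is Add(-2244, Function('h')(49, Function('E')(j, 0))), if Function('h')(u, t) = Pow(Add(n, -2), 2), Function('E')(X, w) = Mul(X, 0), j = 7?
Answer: -2243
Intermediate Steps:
Function('E')(X, w) = 0
Function('h')(u, t) = 1 (Function('h')(u, t) = Pow(Add(1, -2), 2) = Pow(-1, 2) = 1)
Add(-2244, Function('h')(49, Function('E')(j, 0))) = Add(-2244, 1) = -2243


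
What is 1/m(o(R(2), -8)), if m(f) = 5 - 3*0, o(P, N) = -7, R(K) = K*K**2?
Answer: 1/5 ≈ 0.20000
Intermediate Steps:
R(K) = K**3
m(f) = 5 (m(f) = 5 + 0 = 5)
1/m(o(R(2), -8)) = 1/5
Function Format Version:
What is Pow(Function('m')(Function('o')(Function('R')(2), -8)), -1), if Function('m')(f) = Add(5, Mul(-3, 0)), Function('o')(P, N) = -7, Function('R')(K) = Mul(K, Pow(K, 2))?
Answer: Rational(1, 5) ≈ 0.20000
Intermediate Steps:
Function('R')(K) = Pow(K, 3)
Function('m')(f) = 5 (Function('m')(f) = Add(5, 0) = 5)
Pow(Function('m')(Function('o')(Function('R')(2), -8)), -1) = Pow(5, -1) = Rational(1, 5)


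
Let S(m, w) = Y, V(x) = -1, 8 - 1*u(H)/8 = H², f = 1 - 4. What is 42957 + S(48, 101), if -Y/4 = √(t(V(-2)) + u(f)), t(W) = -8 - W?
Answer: 42957 - 4*I*√15 ≈ 42957.0 - 15.492*I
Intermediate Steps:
f = -3
u(H) = 64 - 8*H²
Y = -4*I*√15 (Y = -4*√((-8 - 1*(-1)) + (64 - 8*(-3)²)) = -4*√((-8 + 1) + (64 - 8*9)) = -4*√(-7 + (64 - 72)) = -4*√(-7 - 8) = -4*I*√15 ≈ -15.492*I)
S(m, w) = -4*I*√15
42957 + S(48, 101) = 42957 - 4*I*√15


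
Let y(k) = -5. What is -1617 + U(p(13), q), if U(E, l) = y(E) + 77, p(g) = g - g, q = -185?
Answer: -1545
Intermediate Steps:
p(g) = 0
U(E, l) = 72 (U(E, l) = -5 + 77 = 72)
-1617 + U(p(13), q) = -1617 + 72 = -1545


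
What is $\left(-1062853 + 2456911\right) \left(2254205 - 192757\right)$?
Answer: $2873778075984$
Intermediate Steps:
$\left(-1062853 + 2456911\right) \left(2254205 - 192757\right) = 1394058 \cdot 2061448 = 2873778075984$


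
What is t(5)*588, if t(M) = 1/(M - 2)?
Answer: 196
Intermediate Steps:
t(M) = 1/(-2 + M)
t(5)*588 = 588/(-2 + 5) = 588/3 = (1/3)*588 = 196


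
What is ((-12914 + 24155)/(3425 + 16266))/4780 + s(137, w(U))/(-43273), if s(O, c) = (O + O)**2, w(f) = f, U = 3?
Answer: -7065890414687/4072983713540 ≈ -1.7348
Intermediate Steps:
s(O, c) = 4*O**2 (s(O, c) = (2*O)**2 = 4*O**2)
((-12914 + 24155)/(3425 + 16266))/4780 + s(137, w(U))/(-43273) = ((-12914 + 24155)/(3425 + 16266))/4780 + (4*137**2)/(-43273) = (11241/19691)*(1/4780) + (4*18769)*(-1/43273) = (11241*(1/19691))*(1/4780) + 75076*(-1/43273) = (11241/19691)*(1/4780) - 75076/43273 = 11241/94122980 - 75076/43273 = -7065890414687/4072983713540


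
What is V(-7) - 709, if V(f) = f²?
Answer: -660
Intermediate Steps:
V(-7) - 709 = (-7)² - 709 = 49 - 709 = -660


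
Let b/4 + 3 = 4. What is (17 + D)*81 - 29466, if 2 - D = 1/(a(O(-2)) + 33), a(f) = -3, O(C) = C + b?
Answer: -279297/10 ≈ -27930.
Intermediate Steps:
b = 4 (b = -12 + 4*4 = -12 + 16 = 4)
O(C) = 4 + C (O(C) = C + 4 = 4 + C)
D = 59/30 (D = 2 - 1/(-3 + 33) = 2 - 1/30 = 59/30 ≈ 1.9667)
(17 + D)*81 - 29466 = (17 + 59/30)*81 - 29466 = (569/30)*81 - 29466 = 15363/10 - 29466 = -279297/10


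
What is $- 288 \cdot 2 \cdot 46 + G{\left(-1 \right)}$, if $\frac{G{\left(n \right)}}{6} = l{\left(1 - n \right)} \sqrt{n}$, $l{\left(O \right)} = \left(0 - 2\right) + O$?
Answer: $-26496$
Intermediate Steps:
$l{\left(O \right)} = -2 + O$
$G{\left(n \right)} = 6 \sqrt{n} \left(-1 - n\right)$ ($G{\left(n \right)} = 6 \left(-2 - \left(-1 + n\right)\right) \sqrt{n} = 6 \left(-1 - n\right) \sqrt{n} = 6 \sqrt{n} \left(-1 - n\right)$)
$- 288 \cdot 2 \cdot 46 + G{\left(-1 \right)} = - 288 \cdot 2 \cdot 46 + 6 \sqrt{-1} \left(-1 - -1\right) = \left(-288\right) 92 + 6 i \left(-1 + 1\right) = -26496 + 6 i 0 = -26496 + 0 = -26496$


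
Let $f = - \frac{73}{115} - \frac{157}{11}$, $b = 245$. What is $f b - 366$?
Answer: $- \frac{1016640}{253} \approx -4018.3$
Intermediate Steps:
$f = - \frac{18858}{1265}$ ($f = \left(-73\right) \frac{1}{115} - \frac{157}{11} = - \frac{73}{115} - \frac{157}{11} = - \frac{18858}{1265} \approx -14.908$)
$f b - 366 = \left(- \frac{18858}{1265}\right) 245 - 366 = - \frac{924042}{253} - 366 = - \frac{1016640}{253}$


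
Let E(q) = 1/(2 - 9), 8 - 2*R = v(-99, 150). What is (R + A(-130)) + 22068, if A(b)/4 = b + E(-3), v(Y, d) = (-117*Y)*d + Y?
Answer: -11859737/14 ≈ -8.4712e+5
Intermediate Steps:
v(Y, d) = Y - 117*Y*d (v(Y, d) = -117*Y*d + Y = Y - 117*Y*d)
R = -1737343/2 (R = 4 - (-99)*(1 - 117*150)/2 = 4 - (-99)*(1 - 17550)/2 = 4 - (-99)*(-17549)/2 = 4 - ½*1737351 = 4 - 1737351/2 = -1737343/2 ≈ -8.6867e+5)
E(q) = -⅐ (E(q) = 1/(-7) = -⅐)
A(b) = -4/7 + 4*b (A(b) = 4*(b - ⅐) = 4*(-⅐ + b) = -4/7 + 4*b)
(R + A(-130)) + 22068 = (-1737343/2 + (-4/7 + 4*(-130))) + 22068 = (-1737343/2 + (-4/7 - 520)) + 22068 = (-1737343/2 - 3644/7) + 22068 = -12168689/14 + 22068 = -11859737/14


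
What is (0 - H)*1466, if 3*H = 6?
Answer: -2932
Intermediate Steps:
H = 2 (H = (⅓)*6 = 2)
(0 - H)*1466 = (0 - 1*2)*1466 = (0 - 2)*1466 = -2*1466 = -2932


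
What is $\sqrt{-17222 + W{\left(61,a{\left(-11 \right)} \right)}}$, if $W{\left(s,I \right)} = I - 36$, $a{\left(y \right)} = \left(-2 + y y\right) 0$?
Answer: $i \sqrt{17258} \approx 131.37 i$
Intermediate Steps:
$a{\left(y \right)} = 0$ ($a{\left(y \right)} = \left(-2 + y^{2}\right) 0 = 0$)
$W{\left(s,I \right)} = -36 + I$ ($W{\left(s,I \right)} = I - 36 = -36 + I$)
$\sqrt{-17222 + W{\left(61,a{\left(-11 \right)} \right)}} = \sqrt{-17222 + \left(-36 + 0\right)} = \sqrt{-17222 - 36} = \sqrt{-17258} = i \sqrt{17258}$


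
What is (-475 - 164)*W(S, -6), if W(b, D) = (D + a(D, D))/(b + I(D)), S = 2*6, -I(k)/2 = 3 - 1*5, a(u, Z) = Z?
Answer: 1917/4 ≈ 479.25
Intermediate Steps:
I(k) = 4 (I(k) = -2*(3 - 1*5) = -2*(3 - 5) = -2*(-2) = 4)
S = 12
W(b, D) = 2*D/(4 + b) (W(b, D) = (D + D)/(b + 4) = (2*D)/(4 + b) = 2*D/(4 + b))
(-475 - 164)*W(S, -6) = (-475 - 164)*(2*(-6)/(4 + 12)) = -1278*(-6)/16 = -639*(-¾) = 1917/4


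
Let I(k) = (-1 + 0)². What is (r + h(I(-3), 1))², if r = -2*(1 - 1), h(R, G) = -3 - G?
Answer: 16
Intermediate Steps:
I(k) = 1 (I(k) = (-1)² = 1)
r = 0 (r = -2*0 = 0)
(r + h(I(-3), 1))² = (0 + (-3 - 1*1))² = (0 + (-3 - 1))² = (0 - 4)² = (-4)² = 16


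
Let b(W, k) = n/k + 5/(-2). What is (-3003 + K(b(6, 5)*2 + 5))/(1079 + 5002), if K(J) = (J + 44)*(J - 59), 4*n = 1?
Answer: -186683/202700 ≈ -0.92098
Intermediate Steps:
n = ¼ (n = (¼)*1 = ¼ ≈ 0.25000)
b(W, k) = -5/2 + 1/(4*k) (b(W, k) = 1/(4*k) + 5/(-2) = 1/(4*k) + 5*(-½) = 1/(4*k) - 5/2 = -5/2 + 1/(4*k))
K(J) = (-59 + J)*(44 + J) (K(J) = (44 + J)*(-59 + J) = (-59 + J)*(44 + J))
(-3003 + K(b(6, 5)*2 + 5))/(1079 + 5002) = (-3003 + (-2596 + (((¼)*(1 - 10*5)/5)*2 + 5)² - 15*(((¼)*(1 - 10*5)/5)*2 + 5)))/(1079 + 5002) = (-3003 + (-2596 + (((¼)*(⅕)*(1 - 50))*2 + 5)² - 15*(((¼)*(⅕)*(1 - 50))*2 + 5)))/6081 = (-3003 + (-2596 + (((¼)*(⅕)*(-49))*2 + 5)² - 15*(((¼)*(⅕)*(-49))*2 + 5)))*(1/6081) = (-3003 + (-2596 + (-49/20*2 + 5)² - 15*(-49/20*2 + 5)))*(1/6081) = (-3003 + (-2596 + (-49/10 + 5)² - 15*(-49/10 + 5)))*(1/6081) = (-3003 + (-2596 + (⅒)² - 15*⅒))*(1/6081) = (-3003 + (-2596 + 1/100 - 3/2))*(1/6081) = (-3003 - 259749/100)*(1/6081) = -560049/100*1/6081 = -186683/202700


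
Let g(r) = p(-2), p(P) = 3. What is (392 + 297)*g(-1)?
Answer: 2067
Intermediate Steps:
g(r) = 3
(392 + 297)*g(-1) = (392 + 297)*3 = 689*3 = 2067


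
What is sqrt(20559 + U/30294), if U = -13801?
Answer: sqrt(232927403830)/3366 ≈ 143.38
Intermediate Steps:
sqrt(20559 + U/30294) = sqrt(20559 - 13801/30294) = sqrt(622800545/30294) = sqrt(232927403830)/3366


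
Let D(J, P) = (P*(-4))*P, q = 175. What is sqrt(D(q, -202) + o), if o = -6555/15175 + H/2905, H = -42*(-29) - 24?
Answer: I*sqrt(507495787317527155)/1763335 ≈ 404.0*I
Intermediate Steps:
D(J, P) = -4*P**2 (D(J, P) = (-4*P)*P = -4*P**2)
H = 1194 (H = 1218 - 24 = 1194)
o = -36933/1763335 (o = -6555/15175 + 1194/2905 = -6555*1/15175 + 1194*(1/2905) = -1311/3035 + 1194/2905 = -36933/1763335 ≈ -0.020945)
sqrt(D(q, -202) + o) = sqrt(-4*(-202)**2 - 36933/1763335) = sqrt(-4*40804 - 36933/1763335) = sqrt(-163216 - 36933/1763335) = sqrt(-287804522293/1763335) = I*sqrt(507495787317527155)/1763335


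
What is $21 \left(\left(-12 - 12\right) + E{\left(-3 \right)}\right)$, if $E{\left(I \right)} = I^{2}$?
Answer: $-315$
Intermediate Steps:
$21 \left(\left(-12 - 12\right) + E{\left(-3 \right)}\right) = 21 \left(\left(-12 - 12\right) + \left(-3\right)^{2}\right) = 21 \left(-24 + 9\right) = 21 \left(-15\right) = -315$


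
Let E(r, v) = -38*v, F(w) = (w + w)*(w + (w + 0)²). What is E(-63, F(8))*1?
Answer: -43776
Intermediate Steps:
F(w) = 2*w*(w + w²) (F(w) = (2*w)*(w + w²) = 2*w*(w + w²))
E(-63, F(8))*1 = -76*8²*(1 + 8)*1 = -76*64*9*1 = -38*1152*1 = -43776*1 = -43776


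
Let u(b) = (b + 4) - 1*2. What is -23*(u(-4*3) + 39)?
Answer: -667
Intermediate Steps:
u(b) = 2 + b (u(b) = (4 + b) - 2 = 2 + b)
-23*(u(-4*3) + 39) = -23*((2 - 4*3) + 39) = -23*((2 - 12) + 39) = -23*(-10 + 39) = -23*29 = -667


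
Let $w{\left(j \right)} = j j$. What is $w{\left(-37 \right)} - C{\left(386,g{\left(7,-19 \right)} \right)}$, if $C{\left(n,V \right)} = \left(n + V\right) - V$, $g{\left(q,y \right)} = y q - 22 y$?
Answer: $983$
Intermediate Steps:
$g{\left(q,y \right)} = - 22 y + q y$ ($g{\left(q,y \right)} = q y - 22 y = - 22 y + q y$)
$w{\left(j \right)} = j^{2}$
$C{\left(n,V \right)} = n$ ($C{\left(n,V \right)} = \left(V + n\right) - V = n$)
$w{\left(-37 \right)} - C{\left(386,g{\left(7,-19 \right)} \right)} = \left(-37\right)^{2} - 386 = 1369 - 386 = 983$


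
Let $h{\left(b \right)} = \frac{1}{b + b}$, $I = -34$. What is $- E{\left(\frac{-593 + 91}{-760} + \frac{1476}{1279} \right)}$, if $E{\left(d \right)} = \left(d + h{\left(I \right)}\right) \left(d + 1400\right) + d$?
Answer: $- \frac{1267376357578849}{501957810850} \approx -2524.9$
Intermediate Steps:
$h{\left(b \right)} = \frac{1}{2 b}$
$E{\left(d \right)} = d + \left(1400 + d\right) \left(- \frac{1}{68} + d\right)$ ($E{\left(d \right)} = \left(d + \frac{1}{2 \left(-34\right)}\right) \left(d + 1400\right) + d = \left(d + \frac{1}{2} \left(- \frac{1}{34}\right)\right) \left(1400 + d\right) + d = \left(d - \frac{1}{68}\right) \left(1400 + d\right) + d = \left(- \frac{1}{68} + d\right) \left(1400 + d\right) + d = \left(1400 + d\right) \left(- \frac{1}{68} + d\right) + d = d + \left(1400 + d\right) \left(- \frac{1}{68} + d\right)$)
$- E{\left(\frac{-593 + 91}{-760} + \frac{1476}{1279} \right)} = - (- \frac{350}{17} + \left(\frac{-593 + 91}{-760} + \frac{1476}{1279}\right)^{2} + \frac{95267 \left(\frac{-593 + 91}{-760} + \frac{1476}{1279}\right)}{68}) = - (- \frac{350}{17} + \left(\left(-502\right) \left(- \frac{1}{760}\right) + 1476 \cdot \frac{1}{1279}\right)^{2} + \frac{95267 \left(\left(-502\right) \left(- \frac{1}{760}\right) + 1476 \cdot \frac{1}{1279}\right)}{68}) = - (- \frac{350}{17} + \left(\frac{251}{380} + \frac{1476}{1279}\right)^{2} + \frac{95267 \left(\frac{251}{380} + \frac{1476}{1279}\right)}{68}) = - (- \frac{350}{17} + \left(\frac{881909}{486020}\right)^{2} + \frac{95267}{68} \cdot \frac{881909}{486020}) = - (- \frac{350}{17} + \frac{777763484281}{236215440400} + \frac{4942166159}{1944080}) = \left(-1\right) \frac{1267376357578849}{501957810850} = - \frac{1267376357578849}{501957810850}$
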